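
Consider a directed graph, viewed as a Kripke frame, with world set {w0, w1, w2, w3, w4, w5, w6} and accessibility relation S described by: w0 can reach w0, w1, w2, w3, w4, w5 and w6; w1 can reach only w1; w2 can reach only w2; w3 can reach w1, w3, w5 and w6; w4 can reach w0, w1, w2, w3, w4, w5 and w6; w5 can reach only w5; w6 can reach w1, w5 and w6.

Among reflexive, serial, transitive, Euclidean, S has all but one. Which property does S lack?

Reflexive: yes — every world is S-related to itself.
Serial: yes — every world has a successor (e.g. w0 S w0).
Transitive: yes — every two-step S-path is closed by a direct edge.
Euclidean: no — w0 S w1 and w0 S w2, but not w1 S w2.
Only Euclidean fails.

Euclidean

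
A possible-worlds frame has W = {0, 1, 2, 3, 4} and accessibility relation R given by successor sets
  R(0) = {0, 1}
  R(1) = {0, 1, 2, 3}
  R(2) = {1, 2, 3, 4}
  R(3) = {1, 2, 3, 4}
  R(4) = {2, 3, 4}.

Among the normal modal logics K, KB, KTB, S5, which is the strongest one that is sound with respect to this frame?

KTB

Symmetric (axiom B): yes — every pair in R has its reverse in R.
Reflexive (axiom T): yes — every world is R-related to itself.
Euclidean (axiom 5): no — 1 R 0 and 1 R 2, but not 0 R 2.
So F validates K, KB, KTB; S5 would additionally require R to be Euclidean. The strongest is KTB.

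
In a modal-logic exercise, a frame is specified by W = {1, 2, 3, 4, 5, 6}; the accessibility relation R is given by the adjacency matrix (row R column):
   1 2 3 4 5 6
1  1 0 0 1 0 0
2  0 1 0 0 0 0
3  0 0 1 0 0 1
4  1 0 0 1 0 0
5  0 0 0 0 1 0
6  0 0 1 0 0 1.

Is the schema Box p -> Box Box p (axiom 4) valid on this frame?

Yes

The schema 4 characterises exactly the transitive frames.
Transitive: yes — every two-step R-path is closed by a direct edge.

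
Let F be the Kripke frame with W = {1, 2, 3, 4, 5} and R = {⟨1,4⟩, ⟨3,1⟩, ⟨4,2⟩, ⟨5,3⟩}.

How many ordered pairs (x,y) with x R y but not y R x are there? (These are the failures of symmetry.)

Enumerating: (1,4), (3,1), (4,2), (5,3).

4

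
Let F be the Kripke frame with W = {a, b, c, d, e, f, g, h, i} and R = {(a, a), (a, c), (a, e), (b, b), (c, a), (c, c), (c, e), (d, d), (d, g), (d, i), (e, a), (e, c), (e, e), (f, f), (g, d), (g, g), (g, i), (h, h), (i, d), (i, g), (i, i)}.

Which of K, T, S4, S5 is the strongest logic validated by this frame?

S5

Reflexive (axiom T): yes — every world is R-related to itself.
Transitive (axiom 4): yes — every two-step R-path is closed by a direct edge.
Euclidean (axiom 5): yes — any two successors of a common world are R-related.
So F validates K, T, S4, S5. The strongest is S5.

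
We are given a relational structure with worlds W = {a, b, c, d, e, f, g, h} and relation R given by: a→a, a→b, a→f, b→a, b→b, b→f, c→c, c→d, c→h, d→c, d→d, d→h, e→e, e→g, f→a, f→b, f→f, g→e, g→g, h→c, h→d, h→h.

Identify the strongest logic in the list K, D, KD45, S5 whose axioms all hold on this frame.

S5

Serial (axiom D): yes — every world has a successor (e.g. a R a).
Euclidean (axiom 5): yes — any two successors of a common world are R-related.
Transitive (axiom 4): yes — every two-step R-path is closed by a direct edge.
Reflexive (axiom T): yes — every world is R-related to itself.
So F validates K, D, KD45, S5. The strongest is S5.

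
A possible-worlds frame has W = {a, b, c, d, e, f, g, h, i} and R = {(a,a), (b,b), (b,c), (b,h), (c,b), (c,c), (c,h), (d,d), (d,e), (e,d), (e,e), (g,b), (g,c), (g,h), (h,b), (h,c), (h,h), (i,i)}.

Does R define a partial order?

No

Reflexive: no — f is not related to itself.
Transitive: yes — every two-step R-path is closed by a direct edge.
Antisymmetric: no — b R c and c R b with b ≠ c.
So R is not a partial order.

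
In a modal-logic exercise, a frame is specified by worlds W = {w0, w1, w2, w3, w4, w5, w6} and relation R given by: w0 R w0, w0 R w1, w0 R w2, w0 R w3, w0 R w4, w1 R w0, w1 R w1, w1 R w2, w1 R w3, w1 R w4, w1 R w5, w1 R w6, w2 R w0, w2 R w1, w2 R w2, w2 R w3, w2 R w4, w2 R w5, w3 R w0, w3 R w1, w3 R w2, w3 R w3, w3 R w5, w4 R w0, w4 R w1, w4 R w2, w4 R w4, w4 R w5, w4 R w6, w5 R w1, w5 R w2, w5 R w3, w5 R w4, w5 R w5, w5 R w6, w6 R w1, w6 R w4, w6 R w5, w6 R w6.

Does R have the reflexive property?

Yes

Reflexive: yes — every world is R-related to itself.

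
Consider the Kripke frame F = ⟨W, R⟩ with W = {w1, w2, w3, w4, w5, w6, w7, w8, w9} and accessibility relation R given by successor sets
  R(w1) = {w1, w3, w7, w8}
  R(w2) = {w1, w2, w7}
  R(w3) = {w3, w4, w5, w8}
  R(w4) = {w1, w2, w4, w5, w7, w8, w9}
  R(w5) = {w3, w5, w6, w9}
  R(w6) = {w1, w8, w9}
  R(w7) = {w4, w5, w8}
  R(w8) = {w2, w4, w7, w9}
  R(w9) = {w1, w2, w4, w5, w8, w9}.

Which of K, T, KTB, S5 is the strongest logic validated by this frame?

Reflexive (axiom T): no — w6 is not related to itself.
Symmetric (axiom B): no — w1 R w3 but not w3 R w1.
Euclidean (axiom 5): no — w1 R w3 and w1 R w7, but not w3 R w7.
So F validates K; T would additionally require R to be reflexive. The strongest is K.

K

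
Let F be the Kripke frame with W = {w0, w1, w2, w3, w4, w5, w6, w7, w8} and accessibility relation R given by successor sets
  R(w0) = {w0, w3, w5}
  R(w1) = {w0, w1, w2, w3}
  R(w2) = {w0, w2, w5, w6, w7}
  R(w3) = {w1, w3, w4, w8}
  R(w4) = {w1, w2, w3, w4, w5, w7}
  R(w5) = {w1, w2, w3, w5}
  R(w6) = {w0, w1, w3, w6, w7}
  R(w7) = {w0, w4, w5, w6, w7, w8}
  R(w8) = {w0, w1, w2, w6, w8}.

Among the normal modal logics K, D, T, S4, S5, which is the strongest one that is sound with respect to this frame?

Serial (axiom D): yes — every world has a successor (e.g. w0 R w0).
Reflexive (axiom T): yes — every world is R-related to itself.
Transitive (axiom 4): no — w0 R w3 and w3 R w1, but not w0 R w1.
Euclidean (axiom 5): no — w0 R w3 and w0 R w5, but not w3 R w5.
So F validates K, D, T; S4 would additionally require R to be transitive. The strongest is T.

T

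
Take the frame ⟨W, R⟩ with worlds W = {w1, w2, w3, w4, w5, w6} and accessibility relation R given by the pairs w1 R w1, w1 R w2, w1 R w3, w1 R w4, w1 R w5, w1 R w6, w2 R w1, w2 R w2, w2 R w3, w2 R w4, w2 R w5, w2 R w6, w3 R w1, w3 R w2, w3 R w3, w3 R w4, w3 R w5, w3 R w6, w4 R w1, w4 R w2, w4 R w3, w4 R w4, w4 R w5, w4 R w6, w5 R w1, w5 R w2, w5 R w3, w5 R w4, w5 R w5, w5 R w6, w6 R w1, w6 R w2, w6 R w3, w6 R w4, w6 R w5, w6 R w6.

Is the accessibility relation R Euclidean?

Yes

Euclidean: yes — any two successors of a common world are R-related.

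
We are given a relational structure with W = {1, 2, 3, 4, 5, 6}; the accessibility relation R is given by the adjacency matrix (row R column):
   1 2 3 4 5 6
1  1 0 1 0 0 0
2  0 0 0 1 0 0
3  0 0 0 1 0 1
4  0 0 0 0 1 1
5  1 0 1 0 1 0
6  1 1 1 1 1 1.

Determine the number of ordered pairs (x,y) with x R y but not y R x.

9

Enumerating: (1,3), (2,4), (3,4), (4,5), (5,1), (5,3), (6,1), (6,2), (6,5).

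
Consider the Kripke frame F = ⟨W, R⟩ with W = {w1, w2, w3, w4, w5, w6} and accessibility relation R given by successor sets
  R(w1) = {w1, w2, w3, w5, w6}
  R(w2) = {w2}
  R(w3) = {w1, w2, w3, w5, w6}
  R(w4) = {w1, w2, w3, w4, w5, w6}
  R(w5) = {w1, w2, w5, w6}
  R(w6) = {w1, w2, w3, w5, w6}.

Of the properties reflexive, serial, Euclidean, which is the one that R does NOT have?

Reflexive: yes — every world is R-related to itself.
Serial: yes — every world has a successor (e.g. w1 R w1).
Euclidean: no — w1 R w2 and w1 R w3, but not w2 R w3.
Only Euclidean fails.

Euclidean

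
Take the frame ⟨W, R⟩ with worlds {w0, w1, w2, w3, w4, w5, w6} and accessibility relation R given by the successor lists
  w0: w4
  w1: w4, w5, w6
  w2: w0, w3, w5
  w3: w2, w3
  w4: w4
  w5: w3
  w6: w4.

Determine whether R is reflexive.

Reflexive: no — w0 is not related to itself.

No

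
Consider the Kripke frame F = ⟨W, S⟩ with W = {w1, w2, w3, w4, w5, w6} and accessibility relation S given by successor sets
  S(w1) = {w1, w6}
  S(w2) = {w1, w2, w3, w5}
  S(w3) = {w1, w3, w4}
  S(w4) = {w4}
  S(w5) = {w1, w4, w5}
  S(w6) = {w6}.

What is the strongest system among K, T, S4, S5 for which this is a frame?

T

Reflexive (axiom T): yes — every world is S-related to itself.
Transitive (axiom 4): no — w2 S w1 and w1 S w6, but not w2 S w6.
Euclidean (axiom 5): no — w2 S w1 and w2 S w3, but not w1 S w3.
So F validates K, T; S4 would additionally require S to be transitive. The strongest is T.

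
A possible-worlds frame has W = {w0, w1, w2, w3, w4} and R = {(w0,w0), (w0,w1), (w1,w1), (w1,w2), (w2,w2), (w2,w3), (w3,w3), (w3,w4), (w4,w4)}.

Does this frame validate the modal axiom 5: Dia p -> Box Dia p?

No

Axiom 5 corresponds to the accessibility relation being Euclidean.
Euclidean: no — w0 R w1 and w0 R w0, but not w1 R w0.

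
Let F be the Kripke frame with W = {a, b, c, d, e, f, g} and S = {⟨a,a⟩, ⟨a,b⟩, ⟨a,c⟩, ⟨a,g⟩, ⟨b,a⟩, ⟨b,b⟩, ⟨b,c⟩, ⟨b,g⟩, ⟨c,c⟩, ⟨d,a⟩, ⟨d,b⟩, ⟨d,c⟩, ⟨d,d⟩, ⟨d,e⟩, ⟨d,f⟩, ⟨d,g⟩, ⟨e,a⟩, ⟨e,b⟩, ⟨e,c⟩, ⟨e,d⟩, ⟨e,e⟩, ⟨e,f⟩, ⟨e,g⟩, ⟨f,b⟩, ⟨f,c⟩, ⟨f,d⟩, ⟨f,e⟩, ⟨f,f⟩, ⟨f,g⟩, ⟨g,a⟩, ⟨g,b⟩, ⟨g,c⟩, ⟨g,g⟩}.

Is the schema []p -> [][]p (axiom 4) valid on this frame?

No

The schema 4 characterises exactly the transitive frames.
Transitive: no — f S b and b S a, but not f S a.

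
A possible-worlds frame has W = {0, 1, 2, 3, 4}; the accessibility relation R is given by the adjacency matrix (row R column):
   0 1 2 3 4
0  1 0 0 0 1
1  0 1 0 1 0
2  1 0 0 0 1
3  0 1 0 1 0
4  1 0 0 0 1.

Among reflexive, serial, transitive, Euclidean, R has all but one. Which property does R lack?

reflexive

Reflexive: no — 2 is not related to itself.
Serial: yes — every world has a successor (e.g. 0 R 0).
Transitive: yes — every two-step R-path is closed by a direct edge.
Euclidean: yes — any two successors of a common world are R-related.
Only reflexive fails.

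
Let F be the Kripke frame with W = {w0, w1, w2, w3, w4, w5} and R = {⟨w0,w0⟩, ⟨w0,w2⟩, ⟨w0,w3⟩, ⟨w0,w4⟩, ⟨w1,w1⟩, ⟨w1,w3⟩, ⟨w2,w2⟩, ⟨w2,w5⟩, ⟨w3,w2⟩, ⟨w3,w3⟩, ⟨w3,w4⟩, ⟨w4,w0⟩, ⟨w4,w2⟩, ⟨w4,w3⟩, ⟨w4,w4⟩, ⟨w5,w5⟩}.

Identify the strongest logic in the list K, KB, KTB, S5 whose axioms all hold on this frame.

Symmetric (axiom B): no — w0 R w2 but not w2 R w0.
Reflexive (axiom T): yes — every world is R-related to itself.
Euclidean (axiom 5): no — w0 R w2 and w0 R w3, but not w2 R w3.
So F validates K; KB would additionally require R to be symmetric. The strongest is K.

K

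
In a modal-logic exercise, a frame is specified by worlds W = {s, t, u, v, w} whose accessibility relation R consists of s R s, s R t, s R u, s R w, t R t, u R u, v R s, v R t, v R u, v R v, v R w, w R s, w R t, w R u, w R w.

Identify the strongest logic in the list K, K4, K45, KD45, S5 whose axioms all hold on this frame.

K4

Transitive (axiom 4): yes — every two-step R-path is closed by a direct edge.
Euclidean (axiom 5): no — s R t and s R u, but not t R u.
Serial (axiom D): yes — every world has a successor (e.g. s R s).
Reflexive (axiom T): yes — every world is R-related to itself.
So F validates K, K4; K45 would additionally require R to be Euclidean. The strongest is K4.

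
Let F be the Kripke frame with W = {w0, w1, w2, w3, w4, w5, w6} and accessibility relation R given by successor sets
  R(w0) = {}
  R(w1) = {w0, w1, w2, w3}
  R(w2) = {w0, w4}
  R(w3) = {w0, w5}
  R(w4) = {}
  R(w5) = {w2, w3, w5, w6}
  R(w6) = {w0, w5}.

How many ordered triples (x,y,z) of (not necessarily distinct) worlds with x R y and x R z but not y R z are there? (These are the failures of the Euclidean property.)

Enumerating: (w1,w0,w0), (w1,w0,w1), (w1,w0,w2), (w1,w0,w3), (w1,w2,w1), (w1,w2,w2), (w1,w2,w3), (w1,w3,w1), (w1,w3,w2), (w1,w3,w3), (w2,w0,w0), (w2,w0,w4), … and 18 more.
Total: 30.

30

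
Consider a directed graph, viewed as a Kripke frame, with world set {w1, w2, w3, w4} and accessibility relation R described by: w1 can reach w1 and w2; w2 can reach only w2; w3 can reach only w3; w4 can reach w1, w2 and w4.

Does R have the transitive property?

Transitive: yes — every two-step R-path is closed by a direct edge.

Yes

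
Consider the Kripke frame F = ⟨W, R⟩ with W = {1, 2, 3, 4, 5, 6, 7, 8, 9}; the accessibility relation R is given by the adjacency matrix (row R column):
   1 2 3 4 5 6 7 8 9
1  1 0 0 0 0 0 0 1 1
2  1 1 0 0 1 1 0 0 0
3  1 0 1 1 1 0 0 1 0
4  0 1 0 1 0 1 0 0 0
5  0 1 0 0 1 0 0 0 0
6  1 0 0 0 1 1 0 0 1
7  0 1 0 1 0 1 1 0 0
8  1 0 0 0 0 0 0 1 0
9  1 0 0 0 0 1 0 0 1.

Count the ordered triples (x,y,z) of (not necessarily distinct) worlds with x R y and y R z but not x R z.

25

Enumerating: (1,9,6), (2,1,8), (2,1,9), (2,6,9), (3,1,9), (3,4,2), (3,4,6), (3,5,2), (4,2,1), (4,2,5), (4,6,1), (4,6,5), … and 13 more.
Total: 25.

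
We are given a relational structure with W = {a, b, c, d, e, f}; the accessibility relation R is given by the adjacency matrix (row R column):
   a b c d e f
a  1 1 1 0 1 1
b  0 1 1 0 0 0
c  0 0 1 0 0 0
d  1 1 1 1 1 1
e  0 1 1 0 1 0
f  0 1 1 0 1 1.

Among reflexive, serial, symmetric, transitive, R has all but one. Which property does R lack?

Reflexive: yes — every world is R-related to itself.
Serial: yes — every world has a successor (e.g. a R a).
Symmetric: no — a R b but not b R a.
Transitive: yes — every two-step R-path is closed by a direct edge.
Only symmetric fails.

symmetric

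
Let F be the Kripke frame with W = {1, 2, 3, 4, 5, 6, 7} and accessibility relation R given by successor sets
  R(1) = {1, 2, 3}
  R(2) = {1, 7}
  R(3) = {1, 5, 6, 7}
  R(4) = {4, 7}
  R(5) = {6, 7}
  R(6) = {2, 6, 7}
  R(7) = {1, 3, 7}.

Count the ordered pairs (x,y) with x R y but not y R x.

9

Enumerating: (2,7), (3,5), (3,6), (4,7), (5,6), (5,7), (6,2), (6,7), (7,1).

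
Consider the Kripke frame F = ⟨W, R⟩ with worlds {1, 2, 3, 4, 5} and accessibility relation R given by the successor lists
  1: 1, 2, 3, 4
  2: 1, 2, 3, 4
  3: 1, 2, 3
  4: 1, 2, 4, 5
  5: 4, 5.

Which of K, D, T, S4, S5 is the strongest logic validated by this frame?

Serial (axiom D): yes — every world has a successor (e.g. 1 R 1).
Reflexive (axiom T): yes — every world is R-related to itself.
Transitive (axiom 4): no — 1 R 4 and 4 R 5, but not 1 R 5.
Euclidean (axiom 5): no — 1 R 3 and 1 R 4, but not 3 R 4.
So F validates K, D, T; S4 would additionally require R to be transitive. The strongest is T.

T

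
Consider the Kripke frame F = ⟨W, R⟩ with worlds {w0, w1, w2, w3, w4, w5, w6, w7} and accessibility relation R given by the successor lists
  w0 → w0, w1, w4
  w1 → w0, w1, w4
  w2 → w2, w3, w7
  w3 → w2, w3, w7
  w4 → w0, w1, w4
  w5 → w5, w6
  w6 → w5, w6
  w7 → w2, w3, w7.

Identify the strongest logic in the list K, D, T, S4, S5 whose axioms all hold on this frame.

Serial (axiom D): yes — every world has a successor (e.g. w0 R w0).
Reflexive (axiom T): yes — every world is R-related to itself.
Transitive (axiom 4): yes — every two-step R-path is closed by a direct edge.
Euclidean (axiom 5): yes — any two successors of a common world are R-related.
So F validates K, D, T, S4, S5. The strongest is S5.

S5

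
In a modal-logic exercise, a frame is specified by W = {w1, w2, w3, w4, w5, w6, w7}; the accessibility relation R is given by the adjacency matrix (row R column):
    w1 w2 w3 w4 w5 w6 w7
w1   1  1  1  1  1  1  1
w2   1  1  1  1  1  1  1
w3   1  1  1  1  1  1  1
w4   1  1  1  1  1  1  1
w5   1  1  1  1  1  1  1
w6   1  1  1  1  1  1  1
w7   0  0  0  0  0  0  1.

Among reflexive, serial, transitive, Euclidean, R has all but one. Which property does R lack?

Euclidean

Reflexive: yes — every world is R-related to itself.
Serial: yes — every world has a successor (e.g. w1 R w1).
Transitive: yes — every two-step R-path is closed by a direct edge.
Euclidean: no — w1 R w7 and w1 R w2, but not w7 R w2.
Only Euclidean fails.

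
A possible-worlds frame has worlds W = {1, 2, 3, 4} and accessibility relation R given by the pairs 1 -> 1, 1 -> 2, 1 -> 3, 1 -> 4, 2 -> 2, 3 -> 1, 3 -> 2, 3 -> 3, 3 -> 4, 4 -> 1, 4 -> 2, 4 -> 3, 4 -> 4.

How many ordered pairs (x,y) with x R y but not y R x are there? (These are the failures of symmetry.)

Enumerating: (1,2), (3,2), (4,2).

3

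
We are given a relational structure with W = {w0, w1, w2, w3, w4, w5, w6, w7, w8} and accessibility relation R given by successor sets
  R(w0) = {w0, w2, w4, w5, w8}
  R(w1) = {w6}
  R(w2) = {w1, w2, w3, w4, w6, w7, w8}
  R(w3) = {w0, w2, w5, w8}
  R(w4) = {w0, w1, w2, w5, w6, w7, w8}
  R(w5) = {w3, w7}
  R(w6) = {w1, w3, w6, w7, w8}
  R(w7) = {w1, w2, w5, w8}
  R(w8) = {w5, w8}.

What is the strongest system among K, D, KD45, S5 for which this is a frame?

Serial (axiom D): yes — every world has a successor (e.g. w0 R w0).
Euclidean (axiom 5): no — w0 R w2 and w0 R w5, but not w2 R w5.
Transitive (axiom 4): no — w0 R w2 and w2 R w1, but not w0 R w1.
Reflexive (axiom T): no — w1 is not related to itself.
So F validates K, D; KD45 would additionally require R to be Euclidean and transitive. The strongest is D.

D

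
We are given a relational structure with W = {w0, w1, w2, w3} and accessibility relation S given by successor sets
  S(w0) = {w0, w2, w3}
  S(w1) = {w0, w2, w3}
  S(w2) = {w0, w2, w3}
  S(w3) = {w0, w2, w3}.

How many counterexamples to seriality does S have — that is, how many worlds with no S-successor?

S is serial; there are no such worlds.

0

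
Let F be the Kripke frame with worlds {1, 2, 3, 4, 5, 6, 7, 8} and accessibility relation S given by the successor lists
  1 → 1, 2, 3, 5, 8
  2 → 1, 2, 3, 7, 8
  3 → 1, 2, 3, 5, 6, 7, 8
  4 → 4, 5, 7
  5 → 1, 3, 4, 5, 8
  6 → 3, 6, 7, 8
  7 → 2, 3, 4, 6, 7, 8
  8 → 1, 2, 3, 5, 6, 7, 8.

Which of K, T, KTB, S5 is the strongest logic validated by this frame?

Reflexive (axiom T): yes — every world is S-related to itself.
Symmetric (axiom B): yes — every pair in S has its reverse in S.
Euclidean (axiom 5): no — 1 S 2 and 1 S 5, but not 2 S 5.
So F validates K, T, KTB; S5 would additionally require S to be Euclidean. The strongest is KTB.

KTB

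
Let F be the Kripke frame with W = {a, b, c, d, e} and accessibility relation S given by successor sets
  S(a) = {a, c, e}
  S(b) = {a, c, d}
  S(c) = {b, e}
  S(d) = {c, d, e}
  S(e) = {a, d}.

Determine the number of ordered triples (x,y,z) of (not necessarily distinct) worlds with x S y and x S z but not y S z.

Enumerating: (a,c,a), (a,c,c), (a,e,c), (a,e,e), (b,a,d), (b,c,a), (b,c,c), (b,c,d), (b,d,a), (c,b,b), (c,b,e), (c,e,b), … and 7 more.
Total: 19.

19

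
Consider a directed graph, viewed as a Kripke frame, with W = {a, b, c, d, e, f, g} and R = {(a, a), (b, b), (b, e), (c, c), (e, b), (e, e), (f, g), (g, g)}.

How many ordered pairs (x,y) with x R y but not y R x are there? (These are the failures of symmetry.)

Enumerating: (f,g).

1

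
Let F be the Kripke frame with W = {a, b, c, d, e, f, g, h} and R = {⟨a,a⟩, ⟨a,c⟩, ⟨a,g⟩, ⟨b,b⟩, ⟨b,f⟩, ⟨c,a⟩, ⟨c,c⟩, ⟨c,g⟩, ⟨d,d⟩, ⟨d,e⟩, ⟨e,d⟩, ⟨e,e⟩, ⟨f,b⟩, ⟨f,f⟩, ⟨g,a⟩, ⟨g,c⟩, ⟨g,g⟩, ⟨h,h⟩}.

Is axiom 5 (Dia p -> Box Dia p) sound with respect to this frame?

Axiom 5 corresponds to the accessibility relation being Euclidean.
Euclidean: yes — any two successors of a common world are R-related.

Yes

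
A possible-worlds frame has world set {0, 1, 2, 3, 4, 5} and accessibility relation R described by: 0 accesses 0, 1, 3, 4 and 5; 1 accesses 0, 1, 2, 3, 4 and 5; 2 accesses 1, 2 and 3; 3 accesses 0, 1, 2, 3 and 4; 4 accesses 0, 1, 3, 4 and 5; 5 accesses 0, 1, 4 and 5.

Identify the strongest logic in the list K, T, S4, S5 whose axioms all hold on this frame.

T

Reflexive (axiom T): yes — every world is R-related to itself.
Transitive (axiom 4): no — 0 R 1 and 1 R 2, but not 0 R 2.
Euclidean (axiom 5): no — 0 R 3 and 0 R 5, but not 3 R 5.
So F validates K, T; S4 would additionally require R to be transitive. The strongest is T.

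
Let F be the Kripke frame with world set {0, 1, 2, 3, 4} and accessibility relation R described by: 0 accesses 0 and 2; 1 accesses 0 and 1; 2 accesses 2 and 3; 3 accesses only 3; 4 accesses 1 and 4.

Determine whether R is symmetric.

Symmetric: no — 0 R 2 but not 2 R 0.

No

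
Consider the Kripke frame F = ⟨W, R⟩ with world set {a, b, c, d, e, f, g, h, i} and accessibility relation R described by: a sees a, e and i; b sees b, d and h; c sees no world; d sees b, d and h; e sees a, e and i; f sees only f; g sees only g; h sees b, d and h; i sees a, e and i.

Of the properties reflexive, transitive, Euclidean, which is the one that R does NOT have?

reflexive

Reflexive: no — c is not related to itself.
Transitive: yes — every two-step R-path is closed by a direct edge.
Euclidean: yes — any two successors of a common world are R-related.
Only reflexive fails.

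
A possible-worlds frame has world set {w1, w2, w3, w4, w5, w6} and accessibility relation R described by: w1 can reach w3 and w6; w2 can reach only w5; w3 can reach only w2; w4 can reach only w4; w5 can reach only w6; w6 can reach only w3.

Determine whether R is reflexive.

No

Reflexive: no — w1 is not related to itself.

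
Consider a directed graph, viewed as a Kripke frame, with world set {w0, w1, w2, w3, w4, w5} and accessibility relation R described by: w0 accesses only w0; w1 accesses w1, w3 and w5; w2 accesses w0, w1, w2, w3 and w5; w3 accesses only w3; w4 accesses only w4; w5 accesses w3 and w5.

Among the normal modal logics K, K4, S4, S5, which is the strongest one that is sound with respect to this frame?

Transitive (axiom 4): yes — every two-step R-path is closed by a direct edge.
Reflexive (axiom T): yes — every world is R-related to itself.
Euclidean (axiom 5): no — w1 R w3 and w1 R w5, but not w3 R w5.
So F validates K, K4, S4; S5 would additionally require R to be Euclidean. The strongest is S4.

S4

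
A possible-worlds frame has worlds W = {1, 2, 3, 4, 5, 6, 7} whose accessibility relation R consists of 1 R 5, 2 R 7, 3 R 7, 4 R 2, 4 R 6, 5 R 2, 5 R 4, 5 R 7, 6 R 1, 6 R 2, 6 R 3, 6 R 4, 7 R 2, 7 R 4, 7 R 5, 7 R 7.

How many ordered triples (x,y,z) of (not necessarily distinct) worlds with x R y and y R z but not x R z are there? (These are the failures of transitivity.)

20

Enumerating: (1,5,2), (1,5,4), (1,5,7), (2,7,2), (2,7,4), (2,7,5), (3,7,2), (3,7,4), (3,7,5), (4,2,7), (4,6,1), (4,6,3), … and 8 more.
Total: 20.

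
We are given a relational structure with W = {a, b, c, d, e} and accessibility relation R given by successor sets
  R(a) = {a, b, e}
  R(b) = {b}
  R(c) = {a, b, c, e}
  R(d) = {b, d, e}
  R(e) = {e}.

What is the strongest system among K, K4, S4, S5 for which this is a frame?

S4

Transitive (axiom 4): yes — every two-step R-path is closed by a direct edge.
Reflexive (axiom T): yes — every world is R-related to itself.
Euclidean (axiom 5): no — a R b and a R e, but not b R e.
So F validates K, K4, S4; S5 would additionally require R to be Euclidean. The strongest is S4.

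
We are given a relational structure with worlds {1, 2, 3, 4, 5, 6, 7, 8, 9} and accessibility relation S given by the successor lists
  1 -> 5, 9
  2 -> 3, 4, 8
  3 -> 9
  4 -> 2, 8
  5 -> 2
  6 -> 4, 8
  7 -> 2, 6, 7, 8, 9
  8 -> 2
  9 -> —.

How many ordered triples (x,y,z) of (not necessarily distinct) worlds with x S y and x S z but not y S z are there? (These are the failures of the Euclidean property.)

Enumerating: (1,5,5), (1,5,9), (1,9,5), (1,9,9), (2,3,3), (2,3,4), (2,3,8), (2,4,3), (2,4,4), (2,8,3), (2,8,4), (2,8,8), … and 25 more.
Total: 37.

37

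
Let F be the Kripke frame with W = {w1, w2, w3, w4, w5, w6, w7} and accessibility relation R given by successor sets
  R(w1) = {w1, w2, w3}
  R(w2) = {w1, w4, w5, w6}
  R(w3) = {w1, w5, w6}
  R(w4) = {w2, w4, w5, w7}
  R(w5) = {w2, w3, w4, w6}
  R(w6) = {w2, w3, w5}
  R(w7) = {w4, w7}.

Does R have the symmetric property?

Yes

Symmetric: yes — every pair in R has its reverse in R.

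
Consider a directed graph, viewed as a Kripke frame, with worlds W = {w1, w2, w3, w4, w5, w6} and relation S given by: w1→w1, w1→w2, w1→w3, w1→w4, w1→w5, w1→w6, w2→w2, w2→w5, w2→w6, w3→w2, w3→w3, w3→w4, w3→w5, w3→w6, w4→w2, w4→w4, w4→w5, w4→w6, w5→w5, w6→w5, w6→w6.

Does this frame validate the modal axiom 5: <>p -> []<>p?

Axiom 5 corresponds to the accessibility relation being Euclidean.
Euclidean: no — w1 S w2 and w1 S w3, but not w2 S w3.

No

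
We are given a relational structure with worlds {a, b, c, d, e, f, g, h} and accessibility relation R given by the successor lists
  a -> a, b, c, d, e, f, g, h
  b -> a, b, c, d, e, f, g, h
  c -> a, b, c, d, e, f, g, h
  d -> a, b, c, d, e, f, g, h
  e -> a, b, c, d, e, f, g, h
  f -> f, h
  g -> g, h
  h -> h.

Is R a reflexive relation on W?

Reflexive: yes — every world is R-related to itself.

Yes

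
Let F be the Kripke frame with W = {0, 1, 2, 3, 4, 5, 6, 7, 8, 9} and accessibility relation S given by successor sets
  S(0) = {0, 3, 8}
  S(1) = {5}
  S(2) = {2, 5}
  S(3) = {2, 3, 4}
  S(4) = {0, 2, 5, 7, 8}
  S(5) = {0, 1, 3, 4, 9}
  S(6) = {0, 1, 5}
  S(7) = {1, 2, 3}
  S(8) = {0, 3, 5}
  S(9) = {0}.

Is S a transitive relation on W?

Transitive: no — 0 S 3 and 3 S 2, but not 0 S 2.

No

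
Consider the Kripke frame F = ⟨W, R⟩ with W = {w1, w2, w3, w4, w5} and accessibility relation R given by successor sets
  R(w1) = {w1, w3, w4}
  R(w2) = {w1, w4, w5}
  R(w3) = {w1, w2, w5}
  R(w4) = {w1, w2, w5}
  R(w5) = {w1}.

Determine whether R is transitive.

Transitive: no — w1 R w3 and w3 R w2, but not w1 R w2.

No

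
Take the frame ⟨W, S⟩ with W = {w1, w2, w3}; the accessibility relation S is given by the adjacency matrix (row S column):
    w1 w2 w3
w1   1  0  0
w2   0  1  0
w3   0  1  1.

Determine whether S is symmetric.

Symmetric: no — w3 S w2 but not w2 S w3.

No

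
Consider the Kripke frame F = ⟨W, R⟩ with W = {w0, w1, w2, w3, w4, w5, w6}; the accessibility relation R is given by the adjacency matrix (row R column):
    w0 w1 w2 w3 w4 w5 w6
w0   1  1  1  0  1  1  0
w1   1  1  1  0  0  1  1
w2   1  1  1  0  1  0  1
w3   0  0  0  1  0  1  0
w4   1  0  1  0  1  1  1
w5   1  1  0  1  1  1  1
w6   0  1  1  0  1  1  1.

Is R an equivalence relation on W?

Reflexive: yes — every world is R-related to itself.
Symmetric: yes — every pair in R has its reverse in R.
Transitive: no — w0 R w1 and w1 R w6, but not w0 R w6.
So R is not an equivalence relation.

No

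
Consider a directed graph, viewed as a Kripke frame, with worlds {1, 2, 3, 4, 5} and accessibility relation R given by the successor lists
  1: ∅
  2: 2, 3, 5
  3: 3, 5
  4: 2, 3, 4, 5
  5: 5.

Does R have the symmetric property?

No

Symmetric: no — 2 R 3 but not 3 R 2.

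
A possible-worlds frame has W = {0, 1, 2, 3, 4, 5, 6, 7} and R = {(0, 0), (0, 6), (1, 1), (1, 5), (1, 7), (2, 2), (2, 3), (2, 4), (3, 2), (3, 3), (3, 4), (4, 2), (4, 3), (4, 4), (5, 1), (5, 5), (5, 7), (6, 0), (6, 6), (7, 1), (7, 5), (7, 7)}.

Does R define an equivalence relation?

Reflexive: yes — every world is R-related to itself.
Symmetric: yes — every pair in R has its reverse in R.
Transitive: yes — every two-step R-path is closed by a direct edge.
So R is an equivalence relation.

Yes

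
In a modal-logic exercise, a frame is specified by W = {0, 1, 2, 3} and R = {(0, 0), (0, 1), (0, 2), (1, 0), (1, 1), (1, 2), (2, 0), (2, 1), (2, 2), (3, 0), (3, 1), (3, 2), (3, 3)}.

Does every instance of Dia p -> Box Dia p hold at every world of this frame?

No

Axiom 5 corresponds to the accessibility relation being Euclidean.
Euclidean: no — 3 R 0 and 3 R 3, but not 0 R 3.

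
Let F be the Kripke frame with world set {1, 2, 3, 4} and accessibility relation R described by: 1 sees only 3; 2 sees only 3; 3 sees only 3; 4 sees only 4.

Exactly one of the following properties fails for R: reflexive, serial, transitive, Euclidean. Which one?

reflexive

Reflexive: no — 1 is not related to itself.
Serial: yes — every world has a successor (e.g. 1 R 3).
Transitive: yes — every two-step R-path is closed by a direct edge.
Euclidean: yes — any two successors of a common world are R-related.
Only reflexive fails.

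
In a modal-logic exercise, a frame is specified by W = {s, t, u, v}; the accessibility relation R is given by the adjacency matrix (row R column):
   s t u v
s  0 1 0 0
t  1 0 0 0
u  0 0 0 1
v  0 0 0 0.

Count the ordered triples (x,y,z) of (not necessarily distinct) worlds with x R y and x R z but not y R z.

Enumerating: (s,t,t), (t,s,s), (u,v,v).

3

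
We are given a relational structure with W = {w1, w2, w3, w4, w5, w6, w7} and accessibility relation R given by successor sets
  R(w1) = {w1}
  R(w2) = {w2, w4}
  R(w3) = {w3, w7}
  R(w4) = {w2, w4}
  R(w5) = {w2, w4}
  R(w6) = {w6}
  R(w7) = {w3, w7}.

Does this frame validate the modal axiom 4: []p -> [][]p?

Axiom 4 corresponds to the accessibility relation being transitive.
Transitive: yes — every two-step R-path is closed by a direct edge.

Yes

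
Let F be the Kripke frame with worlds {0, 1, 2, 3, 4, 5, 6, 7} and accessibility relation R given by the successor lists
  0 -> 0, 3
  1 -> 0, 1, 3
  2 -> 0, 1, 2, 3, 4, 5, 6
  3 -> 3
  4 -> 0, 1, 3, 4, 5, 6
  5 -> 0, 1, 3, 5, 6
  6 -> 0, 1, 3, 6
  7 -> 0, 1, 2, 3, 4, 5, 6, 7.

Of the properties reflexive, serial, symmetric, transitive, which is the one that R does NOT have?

symmetric

Reflexive: yes — every world is R-related to itself.
Serial: yes — every world has a successor (e.g. 0 R 0).
Symmetric: no — 0 R 3 but not 3 R 0.
Transitive: yes — every two-step R-path is closed by a direct edge.
Only symmetric fails.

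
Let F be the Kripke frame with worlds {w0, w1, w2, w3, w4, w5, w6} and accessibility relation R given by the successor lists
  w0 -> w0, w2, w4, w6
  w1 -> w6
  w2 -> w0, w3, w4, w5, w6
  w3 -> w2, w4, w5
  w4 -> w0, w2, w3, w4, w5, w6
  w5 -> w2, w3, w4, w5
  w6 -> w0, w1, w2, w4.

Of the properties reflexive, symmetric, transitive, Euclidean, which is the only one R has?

Reflexive: no — w1 is not related to itself.
Symmetric: yes — every pair in R has its reverse in R.
Transitive: no — w0 R w2 and w2 R w3, but not w0 R w3.
Euclidean: no — w2 R w0 and w2 R w3, but not w0 R w3.
Only symmetric holds.

symmetric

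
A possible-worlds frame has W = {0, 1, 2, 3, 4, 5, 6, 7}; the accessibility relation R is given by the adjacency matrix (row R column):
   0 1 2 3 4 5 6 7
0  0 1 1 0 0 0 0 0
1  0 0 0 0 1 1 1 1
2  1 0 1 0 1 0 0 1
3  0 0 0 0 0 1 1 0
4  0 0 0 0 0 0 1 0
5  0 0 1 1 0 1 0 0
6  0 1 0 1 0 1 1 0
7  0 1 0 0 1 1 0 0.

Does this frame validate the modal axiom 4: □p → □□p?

By correspondence theory, 4 is valid on a frame iff R is transitive.
Transitive: no — 0 R 1 and 1 R 4, but not 0 R 4.

No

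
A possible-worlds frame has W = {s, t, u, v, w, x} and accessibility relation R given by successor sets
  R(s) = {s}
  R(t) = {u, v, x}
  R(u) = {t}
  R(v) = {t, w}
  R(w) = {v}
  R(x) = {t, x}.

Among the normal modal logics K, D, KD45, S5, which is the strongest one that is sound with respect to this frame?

D

Serial (axiom D): yes — every world has a successor (e.g. s R s).
Euclidean (axiom 5): no — t R u and t R v, but not u R v.
Transitive (axiom 4): no — t R v and v R w, but not t R w.
Reflexive (axiom T): no — t is not related to itself.
So F validates K, D; KD45 would additionally require R to be Euclidean and transitive. The strongest is D.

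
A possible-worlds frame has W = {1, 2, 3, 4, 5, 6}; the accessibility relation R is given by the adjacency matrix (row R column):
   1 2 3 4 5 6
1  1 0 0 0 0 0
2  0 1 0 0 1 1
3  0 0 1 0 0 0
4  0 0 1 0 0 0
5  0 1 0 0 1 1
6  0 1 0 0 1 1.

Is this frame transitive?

Transitive: yes — every two-step R-path is closed by a direct edge.

Yes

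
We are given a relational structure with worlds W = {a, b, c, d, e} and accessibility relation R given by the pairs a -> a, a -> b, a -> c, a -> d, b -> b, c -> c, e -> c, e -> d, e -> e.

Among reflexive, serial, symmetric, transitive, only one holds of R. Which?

transitive

Reflexive: no — d is not related to itself.
Serial: no — d has no R-successor.
Symmetric: no — a R b but not b R a.
Transitive: yes — every two-step R-path is closed by a direct edge.
Only transitive holds.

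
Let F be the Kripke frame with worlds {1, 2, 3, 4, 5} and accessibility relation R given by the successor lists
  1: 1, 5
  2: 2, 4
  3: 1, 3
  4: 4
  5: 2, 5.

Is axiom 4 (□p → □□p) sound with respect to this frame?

No

By correspondence theory, 4 is valid on a frame iff R is transitive.
Transitive: no — 1 R 5 and 5 R 2, but not 1 R 2.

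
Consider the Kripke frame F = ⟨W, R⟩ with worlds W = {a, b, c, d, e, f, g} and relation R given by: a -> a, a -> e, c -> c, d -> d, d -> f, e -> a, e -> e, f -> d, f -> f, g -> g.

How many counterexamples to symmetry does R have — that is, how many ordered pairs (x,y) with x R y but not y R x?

0

R is symmetric; there are no such tuples.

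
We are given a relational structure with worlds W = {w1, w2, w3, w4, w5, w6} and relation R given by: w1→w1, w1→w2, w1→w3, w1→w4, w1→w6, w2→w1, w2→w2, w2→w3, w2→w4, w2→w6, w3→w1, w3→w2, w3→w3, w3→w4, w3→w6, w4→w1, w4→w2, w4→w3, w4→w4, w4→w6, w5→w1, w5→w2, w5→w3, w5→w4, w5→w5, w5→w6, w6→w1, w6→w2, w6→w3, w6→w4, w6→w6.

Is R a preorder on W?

Reflexive: yes — every world is R-related to itself.
Transitive: yes — every two-step R-path is closed by a direct edge.
So R is a preorder.

Yes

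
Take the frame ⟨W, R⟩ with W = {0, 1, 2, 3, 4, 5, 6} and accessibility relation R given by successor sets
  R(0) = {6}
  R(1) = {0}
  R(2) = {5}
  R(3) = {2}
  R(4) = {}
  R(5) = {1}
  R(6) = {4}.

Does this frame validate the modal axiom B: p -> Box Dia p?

Axiom B corresponds to the accessibility relation being symmetric.
Symmetric: no — 0 R 6 but not 6 R 0.

No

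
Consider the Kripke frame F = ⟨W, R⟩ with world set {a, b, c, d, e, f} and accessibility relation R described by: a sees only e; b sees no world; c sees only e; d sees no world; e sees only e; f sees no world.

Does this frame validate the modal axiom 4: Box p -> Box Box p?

By correspondence theory, 4 is valid on a frame iff R is transitive.
Transitive: yes — every two-step R-path is closed by a direct edge.

Yes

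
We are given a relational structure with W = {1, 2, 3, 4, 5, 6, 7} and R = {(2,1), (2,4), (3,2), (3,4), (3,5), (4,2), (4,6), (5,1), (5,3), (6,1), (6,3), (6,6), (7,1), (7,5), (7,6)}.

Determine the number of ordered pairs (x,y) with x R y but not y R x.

10

Enumerating: (2,1), (3,2), (3,4), (4,6), (5,1), (6,1), (6,3), (7,1), (7,5), (7,6).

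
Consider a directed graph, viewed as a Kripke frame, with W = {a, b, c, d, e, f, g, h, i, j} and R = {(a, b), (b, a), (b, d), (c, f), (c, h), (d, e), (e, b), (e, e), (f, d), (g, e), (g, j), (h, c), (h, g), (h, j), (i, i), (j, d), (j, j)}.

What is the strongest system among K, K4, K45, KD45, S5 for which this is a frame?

Transitive (axiom 4): no — a R b and b R d, but not a R d.
Euclidean (axiom 5): no — b R a and b R d, but not a R d.
Serial (axiom D): yes — every world has a successor (e.g. a R b).
Reflexive (axiom T): no — a is not related to itself.
So F validates K; K4 would additionally require R to be transitive. The strongest is K.

K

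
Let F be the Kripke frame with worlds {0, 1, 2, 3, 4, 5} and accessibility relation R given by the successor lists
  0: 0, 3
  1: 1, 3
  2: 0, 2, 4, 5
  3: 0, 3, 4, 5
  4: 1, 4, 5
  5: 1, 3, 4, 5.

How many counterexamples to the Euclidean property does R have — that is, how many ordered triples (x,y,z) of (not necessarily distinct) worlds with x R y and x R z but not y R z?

19

Enumerating: (1,3,1), (2,0,2), (2,0,4), (2,0,5), (2,4,0), (2,4,2), (2,5,0), (2,5,2), (3,0,4), (3,0,5), (3,4,0), (3,4,3), … and 7 more.
Total: 19.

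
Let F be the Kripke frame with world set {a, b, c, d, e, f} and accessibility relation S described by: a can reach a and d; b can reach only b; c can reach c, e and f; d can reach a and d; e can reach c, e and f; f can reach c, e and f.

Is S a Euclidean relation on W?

Euclidean: yes — any two successors of a common world are S-related.

Yes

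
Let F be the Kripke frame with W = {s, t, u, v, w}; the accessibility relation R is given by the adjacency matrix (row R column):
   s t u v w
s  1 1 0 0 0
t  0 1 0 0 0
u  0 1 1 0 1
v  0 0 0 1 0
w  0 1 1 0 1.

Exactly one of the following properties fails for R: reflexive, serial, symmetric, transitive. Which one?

Reflexive: yes — every world is R-related to itself.
Serial: yes — every world has a successor (e.g. s R s).
Symmetric: no — s R t but not t R s.
Transitive: yes — every two-step R-path is closed by a direct edge.
Only symmetric fails.

symmetric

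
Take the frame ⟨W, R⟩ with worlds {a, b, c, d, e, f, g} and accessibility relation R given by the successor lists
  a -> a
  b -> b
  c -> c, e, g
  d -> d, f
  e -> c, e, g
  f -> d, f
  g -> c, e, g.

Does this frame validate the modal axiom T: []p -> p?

Axiom T corresponds to the accessibility relation being reflexive.
Reflexive: yes — every world is R-related to itself.

Yes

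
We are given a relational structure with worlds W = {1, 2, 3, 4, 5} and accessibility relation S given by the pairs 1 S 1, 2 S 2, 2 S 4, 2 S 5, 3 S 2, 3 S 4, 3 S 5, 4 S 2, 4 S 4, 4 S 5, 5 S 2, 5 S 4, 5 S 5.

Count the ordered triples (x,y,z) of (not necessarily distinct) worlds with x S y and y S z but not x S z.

S is transitive; there are no such tuples.

0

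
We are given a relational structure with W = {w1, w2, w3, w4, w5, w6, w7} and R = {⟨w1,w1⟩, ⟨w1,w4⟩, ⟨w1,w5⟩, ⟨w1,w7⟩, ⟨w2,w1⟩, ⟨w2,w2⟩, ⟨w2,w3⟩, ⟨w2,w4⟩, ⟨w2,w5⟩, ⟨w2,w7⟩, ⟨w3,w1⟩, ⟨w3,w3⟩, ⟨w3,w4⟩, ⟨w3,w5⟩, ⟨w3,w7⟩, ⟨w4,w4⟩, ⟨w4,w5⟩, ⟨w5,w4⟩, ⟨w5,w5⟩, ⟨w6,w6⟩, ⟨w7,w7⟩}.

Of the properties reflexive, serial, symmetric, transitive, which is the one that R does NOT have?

Reflexive: yes — every world is R-related to itself.
Serial: yes — every world has a successor (e.g. w1 R w1).
Symmetric: no — w1 R w4 but not w4 R w1.
Transitive: yes — every two-step R-path is closed by a direct edge.
Only symmetric fails.

symmetric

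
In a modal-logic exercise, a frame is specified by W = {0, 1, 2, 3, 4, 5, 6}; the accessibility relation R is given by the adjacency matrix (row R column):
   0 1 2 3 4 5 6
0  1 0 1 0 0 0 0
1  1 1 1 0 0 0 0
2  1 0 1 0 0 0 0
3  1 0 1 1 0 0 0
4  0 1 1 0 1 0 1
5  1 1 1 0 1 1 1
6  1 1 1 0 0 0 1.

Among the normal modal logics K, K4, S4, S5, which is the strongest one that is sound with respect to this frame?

Transitive (axiom 4): no — 4 R 1 and 1 R 0, but not 4 R 0.
Reflexive (axiom T): yes — every world is R-related to itself.
Euclidean (axiom 5): no — 4 R 1 and 4 R 6, but not 1 R 6.
So F validates K; K4 would additionally require R to be transitive. The strongest is K.

K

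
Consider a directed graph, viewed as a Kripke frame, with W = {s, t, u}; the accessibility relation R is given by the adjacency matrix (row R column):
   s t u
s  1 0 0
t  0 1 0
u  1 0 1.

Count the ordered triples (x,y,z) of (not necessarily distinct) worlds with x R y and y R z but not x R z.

R is transitive; there are no such tuples.

0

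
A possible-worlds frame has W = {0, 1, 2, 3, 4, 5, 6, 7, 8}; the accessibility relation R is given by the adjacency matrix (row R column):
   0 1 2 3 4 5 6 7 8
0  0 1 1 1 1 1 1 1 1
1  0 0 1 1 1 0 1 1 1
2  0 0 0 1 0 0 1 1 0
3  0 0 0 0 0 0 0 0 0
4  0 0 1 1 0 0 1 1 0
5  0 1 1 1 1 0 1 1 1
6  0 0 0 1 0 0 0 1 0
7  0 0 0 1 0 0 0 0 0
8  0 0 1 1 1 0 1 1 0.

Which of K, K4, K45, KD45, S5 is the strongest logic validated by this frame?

K4

Transitive (axiom 4): yes — every two-step R-path is closed by a direct edge.
Euclidean (axiom 5): no — 0 R 1 and 0 R 5, but not 1 R 5.
Serial (axiom D): no — 3 has no R-successor.
Reflexive (axiom T): no — 0 is not related to itself.
So F validates K, K4; K45 would additionally require R to be Euclidean. The strongest is K4.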